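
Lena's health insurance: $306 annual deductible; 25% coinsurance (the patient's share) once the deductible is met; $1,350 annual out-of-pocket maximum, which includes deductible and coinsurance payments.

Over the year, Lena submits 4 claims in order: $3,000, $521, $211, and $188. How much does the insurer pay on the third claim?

Claim 1 — $3,000: $306 finishes the deductible; $2,694 goes to coinsurance; 25% of $2,694 = $673.50. Patient owes $979.50 (running OOP $979.50). Insurer: $3,000 − $979.50 = $2,020.50.
Claim 2 — $521: deductible met; 25% of $521 = $130.25. Patient pays $130.25; OOP now $1,109.75. Insurer: $521 − $130.25 = $390.75.
Claim 3 — $211: deductible met; 25% of $211 = $52.75. Patient owes $52.75 (running OOP $1,162.50). Plan pays $211 − $52.75 = $158.25.

$158.25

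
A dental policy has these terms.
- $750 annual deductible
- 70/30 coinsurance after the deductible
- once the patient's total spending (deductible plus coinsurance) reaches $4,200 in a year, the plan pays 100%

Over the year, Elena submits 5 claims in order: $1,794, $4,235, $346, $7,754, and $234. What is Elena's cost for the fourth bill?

$1,762.50

Claim 1 ($1,794): deductible takes $750, $1,044 remains; 30% of $1,044 = $313.20. Cost to patient: $1,063.20. OOP to date $1,063.20.
Claim 2 ($4,235): deductible met; 30% of $4,235 = $1,270.50. Cost to patient: $1,270.50. OOP to date $2,333.70.
Claim 3 ($346): 30% coinsurance on $346 = $103.80. Cost to patient: $103.80. OOP to date $2,437.50.
Claim 4 ($7,754): deductible met; 30% of $7,754 = $2,326.20. OOP would hit $4,763.70 > $4,200, so the cap limits the patient to $4,200 − $2,437.50 = $1,762.50.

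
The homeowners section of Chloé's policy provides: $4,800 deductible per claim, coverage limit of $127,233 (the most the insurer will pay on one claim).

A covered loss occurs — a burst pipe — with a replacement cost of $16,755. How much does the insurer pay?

After the deductible, $16,755 − $4,800 = $11,955 remains.
That's under the $127,233 cap, so the insurer reimburses the full $11,955.

$11,955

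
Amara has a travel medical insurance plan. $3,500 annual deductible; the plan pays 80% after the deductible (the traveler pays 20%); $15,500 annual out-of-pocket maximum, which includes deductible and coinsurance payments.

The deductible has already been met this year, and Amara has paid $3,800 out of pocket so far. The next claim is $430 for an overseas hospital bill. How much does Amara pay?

The deductible is already satisfied, so the full bill goes to coinsurance.
Traveler's 20% share of $430 is $86.
Total out-of-pocket so far would be $3,800 + $86 = $3,886, below the $15,500 cap — no reduction.

$86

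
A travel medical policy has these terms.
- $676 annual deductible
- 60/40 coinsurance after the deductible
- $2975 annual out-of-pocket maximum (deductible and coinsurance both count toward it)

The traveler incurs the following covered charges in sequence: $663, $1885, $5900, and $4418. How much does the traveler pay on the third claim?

$1550.20

Claim 1 — $663: fully absorbed by the deductible. Traveler pays $663; OOP now $663.
Claim 2 — $1885: $13 finishes the deductible; $1872 goes to coinsurance; coinsurance $1872 × 40% = $748.80. Traveler owes $761.80 (running OOP $1424.80).
Claim 3 — $5900: 40% coinsurance on $5900 = $2360. Adding that to $1424.80 gives $3784.80, past the $2975 cap; traveler pays only $2975 − $1424.80 = $1550.20.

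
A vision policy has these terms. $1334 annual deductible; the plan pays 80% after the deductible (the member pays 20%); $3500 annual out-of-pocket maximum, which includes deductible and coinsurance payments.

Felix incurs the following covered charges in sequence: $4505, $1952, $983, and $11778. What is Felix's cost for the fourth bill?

Claim 1 — $4505: $1334 to deductible, leaving $3171; 20% of $3171 = $634.20. Member pays $1968.20; OOP now $1968.20.
Claim 2 — $1952: deductible already satisfied, so member's share is 20% × $1952 = $390.40. Member owes $390.40 (running OOP $2358.60).
Claim 3 — $983: deductible already satisfied, so member's share is 20% × $983 = $196.60. Member owes $196.60 (running OOP $2555.20).
Claim 4 — $11778: 20% coinsurance on $11778 = $2355.60. Adding that to $2555.20 gives $4910.80, past the $3500 cap; member pays only $3500 − $2555.20 = $944.80.

$944.80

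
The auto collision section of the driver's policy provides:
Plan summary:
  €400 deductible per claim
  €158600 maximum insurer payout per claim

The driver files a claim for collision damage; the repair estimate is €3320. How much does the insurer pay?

€2920

Less the €400 deductible: €3320 − €400 = €2920.
€2920 ≤ €158600, so the limit doesn't bind; insurer pays €2920.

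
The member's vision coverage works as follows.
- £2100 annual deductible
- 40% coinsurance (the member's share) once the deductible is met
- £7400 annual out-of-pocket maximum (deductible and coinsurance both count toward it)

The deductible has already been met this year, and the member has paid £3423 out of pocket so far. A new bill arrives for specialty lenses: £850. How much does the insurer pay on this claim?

The deductible is already satisfied, so the full bill goes to coinsurance.
Coinsurance: £850 × 40% = £340.
Total out-of-pocket so far would be £3423 + £340 = £3763, below the £7400 cap — no reduction.
The plan picks up £850 − £340 = £510.

£510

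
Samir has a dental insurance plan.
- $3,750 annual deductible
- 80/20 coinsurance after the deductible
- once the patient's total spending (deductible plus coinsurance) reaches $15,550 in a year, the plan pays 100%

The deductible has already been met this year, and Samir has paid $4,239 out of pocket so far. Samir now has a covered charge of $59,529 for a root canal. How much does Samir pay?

The deductible is already satisfied, so the full bill goes to coinsurance.
20% of $59,529 = $11,905.80 falls to the patient.
Year-to-date out-of-pocket would reach $4,239 + $11,905.80 = $16,144.80, above the $15,550 maximum, so the patient pays only $15,550 − $4,239 = $11,311.

$11,311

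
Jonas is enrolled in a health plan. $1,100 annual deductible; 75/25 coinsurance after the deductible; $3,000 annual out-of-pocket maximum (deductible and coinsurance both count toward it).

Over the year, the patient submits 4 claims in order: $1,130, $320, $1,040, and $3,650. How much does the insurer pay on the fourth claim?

Bill 1, $1,130: $1,100 finishes the deductible; $30 goes to coinsurance; patient's 25% is $7.50. Patient owes $1,107.50 (running OOP $1,107.50). Plan pays $1,130 − $1,107.50 = $22.50.
Bill 2, $320: 25% coinsurance on $320 = $80. Cost to patient: $80. OOP to date $1,187.50. Plan pays $320 − $80 = $240.
Bill 3, $1,040: deductible met; 25% of $1,040 = $260. Patient pays $260; OOP now $1,447.50. Plan pays $1,040 − $260 = $780.
Bill 4, $3,650: deductible met; 25% of $3,650 = $912.50. Cost to patient: $912.50. OOP to date $2,360. Insurer: $3,650 − $912.50 = $2,737.50.

$2,737.50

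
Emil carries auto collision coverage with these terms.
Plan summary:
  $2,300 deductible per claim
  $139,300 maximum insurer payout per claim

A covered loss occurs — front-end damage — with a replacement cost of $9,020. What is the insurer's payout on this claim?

Subtract the deductible: $9,020 − $2,300 = $6,720.
That's under the $139,300 cap, so the insurer reimburses the full $6,720.

$6,720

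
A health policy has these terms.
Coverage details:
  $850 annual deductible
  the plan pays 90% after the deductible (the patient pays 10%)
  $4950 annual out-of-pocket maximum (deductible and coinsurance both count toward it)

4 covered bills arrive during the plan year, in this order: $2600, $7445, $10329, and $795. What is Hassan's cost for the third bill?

$1032.90

#1 ($2600): $850 to deductible, leaving $1750; coinsurance $1750 × 10% = $175. Patient owes $1025 (running OOP $1025).
#2 ($7445): deductible already satisfied, so patient's share is 10% × $7445 = $744.50. Patient pays $744.50; OOP now $1769.50.
#3 ($10329): deductible met; 10% of $10329 = $1032.90. Cost to patient: $1032.90. OOP to date $2802.40.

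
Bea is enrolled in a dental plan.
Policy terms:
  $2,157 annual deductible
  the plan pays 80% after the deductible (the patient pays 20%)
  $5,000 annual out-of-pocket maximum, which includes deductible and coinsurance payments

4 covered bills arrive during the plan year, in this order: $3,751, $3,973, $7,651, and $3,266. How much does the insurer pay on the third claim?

Bill 1, $3,751: $2,157 to deductible, leaving $1,594; coinsurance $1,594 × 20% = $318.80. Patient pays $2,475.80; OOP now $2,475.80. Insurer: $3,751 − $2,475.80 = $1,275.20.
Bill 2, $3,973: deductible met; 20% of $3,973 = $794.60. Cost to patient: $794.60. OOP to date $3,270.40. Insurer: $3,973 − $794.60 = $3,178.40.
Bill 3, $7,651: deductible already satisfied, so patient's share is 20% × $7,651 = $1,530.20. Patient owes $1,530.20 (running OOP $4,800.60). Plan pays $7,651 − $1,530.20 = $6,120.80.

$6,120.80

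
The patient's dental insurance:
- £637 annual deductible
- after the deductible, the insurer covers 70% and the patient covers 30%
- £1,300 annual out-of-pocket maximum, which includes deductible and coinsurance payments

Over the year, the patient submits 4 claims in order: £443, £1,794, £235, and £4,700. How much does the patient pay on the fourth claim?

Bill 1, £443: all of it applies to the deductible. Patient owes £443 (running OOP £443).
Bill 2, £1,794: deductible takes £194, £1,600 remains; 30% of £1,600 = £480. Cost to patient: £674. OOP to date £1,117.
Bill 3, £235: deductible met; 30% of £235 = £70.50. Cost to patient: £70.50. OOP to date £1,187.50.
Bill 4, £4,700: deductible already satisfied, so patient's share is 30% × £4,700 = £1,410. Adding that to £1,187.50 gives £2,597.50, past the £1,300 cap; patient pays only £1,300 − £1,187.50 = £112.50.

£112.50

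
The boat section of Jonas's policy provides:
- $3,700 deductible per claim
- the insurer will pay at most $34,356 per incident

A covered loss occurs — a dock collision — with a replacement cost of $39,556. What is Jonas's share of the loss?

Less the $3,700 deductible: $39,556 − $3,700 = $35,856.
The $34,356 per-incident cap binds; insurer pays $34,356.
Owner's share is the uncovered remainder: $39,556 − $34,356 = $5,200.

$5,200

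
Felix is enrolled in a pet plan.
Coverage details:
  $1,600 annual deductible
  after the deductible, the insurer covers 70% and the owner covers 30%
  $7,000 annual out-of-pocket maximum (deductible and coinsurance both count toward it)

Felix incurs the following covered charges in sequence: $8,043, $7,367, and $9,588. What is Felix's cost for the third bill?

$1,257

Claim 1 ($8,043): $1,600 to deductible, leaving $6,443; owner's 30% is $1,932.90. Owner pays $3,532.90; OOP now $3,532.90.
Claim 2 ($7,367): deductible met; 30% of $7,367 = $2,210.10. Owner owes $2,210.10 (running OOP $5,743).
Claim 3 ($9,588): 30% coinsurance on $9,588 = $2,876.40. OOP would hit $8,619.40 > $7,000, so the cap limits the owner to $7,000 − $5,743 = $1,257.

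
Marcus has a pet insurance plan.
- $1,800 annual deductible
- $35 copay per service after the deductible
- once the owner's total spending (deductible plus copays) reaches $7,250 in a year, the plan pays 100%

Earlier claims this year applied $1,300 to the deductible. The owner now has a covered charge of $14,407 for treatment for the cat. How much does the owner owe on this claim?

$535

Remaining deductible: $1,800 − $1,300 = $500.
The remaining $13,907 (= $14,407 − $500) moves to the copay.
Copay on this service: $35.
Owner responsibility before any cap: $500 + $35 = $535.
Total out-of-pocket so far would be $1,300 + $535 = $1,835, below the $7,250 cap — no reduction.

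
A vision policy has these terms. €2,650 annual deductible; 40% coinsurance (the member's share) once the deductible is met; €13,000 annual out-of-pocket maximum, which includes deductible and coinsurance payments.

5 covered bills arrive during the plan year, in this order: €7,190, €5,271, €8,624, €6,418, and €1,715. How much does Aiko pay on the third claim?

#1 (€7,190): €2,650 finishes the deductible; €4,540 goes to coinsurance; coinsurance €4,540 × 40% = €1,816. Cost to member: €4,466. OOP to date €4,466.
#2 (€5,271): deductible already satisfied, so member's share is 40% × €5,271 = €2,108.40. Member pays €2,108.40; OOP now €6,574.40.
#3 (€8,624): 40% coinsurance on €8,624 = €3,449.60. Member owes €3,449.60 (running OOP €10,024).

€3,449.60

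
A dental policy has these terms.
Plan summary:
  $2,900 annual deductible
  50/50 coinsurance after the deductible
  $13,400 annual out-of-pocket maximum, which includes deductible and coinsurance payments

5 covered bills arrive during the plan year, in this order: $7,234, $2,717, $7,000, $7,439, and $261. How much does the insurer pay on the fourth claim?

Bill 1, $7,234: $2,900 finishes the deductible; $4,334 goes to coinsurance; patient's 50% is $2,167. Cost to patient: $5,067. OOP to date $5,067. Plan pays $7,234 − $5,067 = $2,167.
Bill 2, $2,717: deductible already satisfied, so patient's share is 50% × $2,717 = $1,358.50. Cost to patient: $1,358.50. OOP to date $6,425.50. Insurer: $2,717 − $1,358.50 = $1,358.50.
Bill 3, $7,000: deductible already satisfied, so patient's share is 50% × $7,000 = $3,500. Patient owes $3,500 (running OOP $9,925.50). Insurer: $7,000 − $3,500 = $3,500.
Bill 4, $7,439: deductible met; 50% of $7,439 = $3,719.50. That would push OOP to $13,645, over the $13,400 cap, so patient pays $13,400 − $9,925.50 = $3,474.50. Plan pays $7,439 − $3,474.50 = $3,964.50.

$3,964.50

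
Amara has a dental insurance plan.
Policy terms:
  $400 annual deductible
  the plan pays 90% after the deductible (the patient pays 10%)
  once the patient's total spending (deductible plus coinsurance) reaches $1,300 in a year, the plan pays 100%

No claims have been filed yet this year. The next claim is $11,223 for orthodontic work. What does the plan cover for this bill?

Nothing has been paid toward the $400 deductible, so the first $400 of this charge is applied there.
After the $400 deductible portion, $11,223 − $400 = $10,823 is subject to coinsurance.
Coinsurance: $10,823 × 10% = $1,082.30.
So the patient owes $400 + $1,082.30 = $1,482.30 before any cap.
Adding $1,482.30 to the $0 already spent would give $1,482.30, which exceeds the $1,300 cap; the patient pays just $1,300 − $0 = $1,300.
Insurer pays the balance: $11,223 − $1,300 = $9,923.

$9,923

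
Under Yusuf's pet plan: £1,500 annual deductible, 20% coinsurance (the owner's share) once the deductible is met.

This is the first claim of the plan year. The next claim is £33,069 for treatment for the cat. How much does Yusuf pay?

£7,813.80

Deductible not yet touched, so the first £1,500 of the bill goes to the deductible.
The remaining £31,569 (= £33,069 − £1,500) moves to coinsurance.
20% of £31,569 = £6,313.80 falls to the owner.
Owner responsibility: £1,500 + £6,313.80 = £7,813.80.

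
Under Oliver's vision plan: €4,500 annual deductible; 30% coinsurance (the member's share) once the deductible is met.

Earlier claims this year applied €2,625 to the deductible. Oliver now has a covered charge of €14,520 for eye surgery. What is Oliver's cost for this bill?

Deductible still to meet: €4,500 − €2,625 = €1,875.
That leaves €14,520 − €1,875 = €12,645 for coinsurance.
Coinsurance: €12,645 × 30% = €3,793.50.
So the member owes €1,875 + €3,793.50 = €5,668.50.

€5,668.50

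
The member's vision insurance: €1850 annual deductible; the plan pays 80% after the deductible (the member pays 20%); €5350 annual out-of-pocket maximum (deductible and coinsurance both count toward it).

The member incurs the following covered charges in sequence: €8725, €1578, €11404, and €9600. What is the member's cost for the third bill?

Claim 1 (€8725): deductible takes €1850, €6875 remains; 20% of €6875 = €1375. Cost to member: €3225. OOP to date €3225.
Claim 2 (€1578): deductible already satisfied, so member's share is 20% × €1578 = €315.60. Cost to member: €315.60. OOP to date €3540.60.
Claim 3 (€11404): deductible met; 20% of €11404 = €2280.80. Adding that to €3540.60 gives €5821.40, past the €5350 cap; member pays only €5350 − €3540.60 = €1809.40.

€1809.40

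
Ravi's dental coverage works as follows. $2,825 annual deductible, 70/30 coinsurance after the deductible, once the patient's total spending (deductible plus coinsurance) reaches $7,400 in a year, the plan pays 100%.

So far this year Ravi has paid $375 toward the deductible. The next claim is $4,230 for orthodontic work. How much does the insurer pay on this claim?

$1,246

Deductible still to meet: $2,825 − $375 = $2,450.
That leaves $4,230 − $2,450 = $1,780 for coinsurance.
Patient's 30% share of $1,780 is $534.
Patient responsibility before any cap: $2,450 + $534 = $2,984.
Year-to-date out-of-pocket becomes $375 + $2,984 = $3,359, still under the $7,400 maximum, so no cap applies.
Insurer pays the balance: $4,230 − $2,984 = $1,246.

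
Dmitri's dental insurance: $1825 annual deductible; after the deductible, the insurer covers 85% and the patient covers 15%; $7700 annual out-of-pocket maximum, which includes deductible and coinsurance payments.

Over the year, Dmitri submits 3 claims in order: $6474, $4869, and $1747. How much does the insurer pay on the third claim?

$1484.95

#1 ($6474): $1825 to deductible, leaving $4649; patient's 15% is $697.35. Patient pays $2522.35; OOP now $2522.35. Insurer: $6474 − $2522.35 = $3951.65.
#2 ($4869): 15% coinsurance on $4869 = $730.35. Patient owes $730.35 (running OOP $3252.70). Plan pays $4869 − $730.35 = $4138.65.
#3 ($1747): 15% coinsurance on $1747 = $262.05. Patient owes $262.05 (running OOP $3514.75). Plan pays $1747 − $262.05 = $1484.95.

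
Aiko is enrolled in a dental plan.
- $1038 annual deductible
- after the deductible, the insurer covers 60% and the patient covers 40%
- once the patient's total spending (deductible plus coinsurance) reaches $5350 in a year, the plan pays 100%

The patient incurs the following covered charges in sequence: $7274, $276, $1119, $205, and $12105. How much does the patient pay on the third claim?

Claim 1 — $7274: $1038 to deductible, leaving $6236; patient's 40% is $2494.40. Patient owes $3532.40 (running OOP $3532.40).
Claim 2 — $276: deductible already satisfied, so patient's share is 40% × $276 = $110.40. Cost to patient: $110.40. OOP to date $3642.80.
Claim 3 — $1119: deductible already satisfied, so patient's share is 40% × $1119 = $447.60. Cost to patient: $447.60. OOP to date $4090.40.

$447.60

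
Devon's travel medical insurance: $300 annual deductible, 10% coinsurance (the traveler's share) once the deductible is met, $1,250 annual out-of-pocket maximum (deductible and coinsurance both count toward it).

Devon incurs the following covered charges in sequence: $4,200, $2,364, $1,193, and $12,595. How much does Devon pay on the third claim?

#1 ($4,200): $300 to deductible, leaving $3,900; traveler's 10% is $390. Traveler owes $690 (running OOP $690).
#2 ($2,364): deductible met; 10% of $2,364 = $236.40. Cost to traveler: $236.40. OOP to date $926.40.
#3 ($1,193): deductible met; 10% of $1,193 = $119.30. Cost to traveler: $119.30. OOP to date $1,045.70.

$119.30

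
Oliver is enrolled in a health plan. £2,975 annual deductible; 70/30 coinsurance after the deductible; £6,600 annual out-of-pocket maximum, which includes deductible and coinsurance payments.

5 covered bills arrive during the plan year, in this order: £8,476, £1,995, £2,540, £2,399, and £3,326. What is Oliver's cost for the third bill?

Claim 1 (£8,476): £2,975 finishes the deductible; £5,501 goes to coinsurance; coinsurance £5,501 × 30% = £1,650.30. Patient owes £4,625.30 (running OOP £4,625.30).
Claim 2 (£1,995): deductible already satisfied, so patient's share is 30% × £1,995 = £598.50. Patient pays £598.50; OOP now £5,223.80.
Claim 3 (£2,540): deductible met; 30% of £2,540 = £762. Cost to patient: £762. OOP to date £5,985.80.

£762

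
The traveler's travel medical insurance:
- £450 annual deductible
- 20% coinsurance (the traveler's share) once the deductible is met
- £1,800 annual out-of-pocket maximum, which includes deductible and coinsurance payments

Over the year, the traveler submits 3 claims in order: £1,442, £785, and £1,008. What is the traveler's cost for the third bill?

£201.60

Claim 1 (£1,442): £450 finishes the deductible; £992 goes to coinsurance; traveler's 20% is £198.40. Traveler pays £648.40; OOP now £648.40.
Claim 2 (£785): 20% coinsurance on £785 = £157. Cost to traveler: £157. OOP to date £805.40.
Claim 3 (£1,008): deductible already satisfied, so traveler's share is 20% × £1,008 = £201.60. Traveler owes £201.60 (running OOP £1,007).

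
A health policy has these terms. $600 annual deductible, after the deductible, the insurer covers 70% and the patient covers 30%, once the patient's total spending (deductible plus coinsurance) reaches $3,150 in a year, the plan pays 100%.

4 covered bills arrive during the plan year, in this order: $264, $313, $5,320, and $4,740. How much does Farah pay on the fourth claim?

Bill 1, $264: fully absorbed by the deductible. Cost to patient: $264. OOP to date $264.
Bill 2, $313: fully absorbed by the deductible. Cost to patient: $313. OOP to date $577.
Bill 3, $5,320: deductible takes $23, $5,297 remains; patient's 30% is $1,589.10. Cost to patient: $1,612.10. OOP to date $2,189.10.
Bill 4, $4,740: 30% coinsurance on $4,740 = $1,422. That would push OOP to $3,611.10, over the $3,150 cap, so patient pays $3,150 − $2,189.10 = $960.90.

$960.90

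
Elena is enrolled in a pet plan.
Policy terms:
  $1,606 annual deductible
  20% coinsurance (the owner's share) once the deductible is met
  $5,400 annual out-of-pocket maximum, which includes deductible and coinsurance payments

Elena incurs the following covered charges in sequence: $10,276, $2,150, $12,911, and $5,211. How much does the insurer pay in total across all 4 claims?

Bill 1, $10,276: $1,606 finishes the deductible; $8,670 goes to coinsurance; coinsurance $8,670 × 20% = $1,734. Owner pays $3,340; OOP now $3,340. Insurer: $10,276 − $3,340 = $6,936.
Bill 2, $2,150: 20% coinsurance on $2,150 = $430. Cost to owner: $430. OOP to date $3,770. Plan pays $2,150 − $430 = $1,720.
Bill 3, $12,911: deductible already satisfied, so owner's share is 20% × $12,911 = $2,582.20. OOP would hit $6,352.20 > $5,400, so the cap limits the owner to $5,400 − $3,770 = $1,630. Plan pays $12,911 − $1,630 = $11,281.
Bill 4, $5,211: deductible met; 20% of $5,211 = $1,042.20. Adding that to $5,400 gives $6,442.20, past the $5,400 cap; owner pays only $5,400 − $5,400 = $0. Plan pays $5,211 − $0 = $5,211.
Insurer total: $6,936 + $1,720 + $11,281 + $5,211 = $25,148.

$25,148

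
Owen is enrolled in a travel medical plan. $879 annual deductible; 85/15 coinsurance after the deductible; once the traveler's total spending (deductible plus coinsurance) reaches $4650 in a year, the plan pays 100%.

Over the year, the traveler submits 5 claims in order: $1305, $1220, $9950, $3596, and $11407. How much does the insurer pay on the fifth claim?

Bill 1, $1305: $879 to deductible, leaving $426; traveler's 15% is $63.90. Traveler pays $942.90; OOP now $942.90. Plan pays $1305 − $942.90 = $362.10.
Bill 2, $1220: deductible already satisfied, so traveler's share is 15% × $1220 = $183. Cost to traveler: $183. OOP to date $1125.90. Insurer: $1220 − $183 = $1037.
Bill 3, $9950: deductible met; 15% of $9950 = $1492.50. Traveler owes $1492.50 (running OOP $2618.40). Insurer: $9950 − $1492.50 = $8457.50.
Bill 4, $3596: deductible already satisfied, so traveler's share is 15% × $3596 = $539.40. Traveler pays $539.40; OOP now $3157.80. Plan pays $3596 − $539.40 = $3056.60.
Bill 5, $11407: deductible already satisfied, so traveler's share is 15% × $11407 = $1711.05. That would push OOP to $4868.85, over the $4650 cap, so traveler pays $4650 − $3157.80 = $1492.20. Insurer: $11407 − $1492.20 = $9914.80.

$9914.80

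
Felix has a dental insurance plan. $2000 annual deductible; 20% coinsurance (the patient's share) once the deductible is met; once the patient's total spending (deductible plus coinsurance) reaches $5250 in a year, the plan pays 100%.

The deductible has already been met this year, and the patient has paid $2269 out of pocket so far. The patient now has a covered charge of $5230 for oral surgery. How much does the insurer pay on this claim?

The deductible is already satisfied, so the full bill goes to coinsurance.
Coinsurance: $5230 × 20% = $1046.
Cumulative spending $2269 + $1046 = $3315 stays under the $5250 maximum.
The insurer covers the remainder: $5230 − $1046 = $4184.

$4184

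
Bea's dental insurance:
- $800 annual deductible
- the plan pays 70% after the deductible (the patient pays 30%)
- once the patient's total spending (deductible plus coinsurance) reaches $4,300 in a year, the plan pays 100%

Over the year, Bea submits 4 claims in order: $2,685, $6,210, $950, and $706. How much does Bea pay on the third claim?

Bill 1, $2,685: $800 to deductible, leaving $1,885; coinsurance $1,885 × 30% = $565.50. Patient pays $1,365.50; OOP now $1,365.50.
Bill 2, $6,210: deductible already satisfied, so patient's share is 30% × $6,210 = $1,863. Cost to patient: $1,863. OOP to date $3,228.50.
Bill 3, $950: deductible met; 30% of $950 = $285. Cost to patient: $285. OOP to date $3,513.50.

$285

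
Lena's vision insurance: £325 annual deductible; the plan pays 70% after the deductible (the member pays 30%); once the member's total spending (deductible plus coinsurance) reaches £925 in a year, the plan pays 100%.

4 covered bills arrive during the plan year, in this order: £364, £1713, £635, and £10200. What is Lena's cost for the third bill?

£74.40

#1 (£364): deductible takes £325, £39 remains; coinsurance £39 × 30% = £11.70. Cost to member: £336.70. OOP to date £336.70.
#2 (£1713): deductible already satisfied, so member's share is 30% × £1713 = £513.90. Member pays £513.90; OOP now £850.60.
#3 (£635): 30% coinsurance on £635 = £190.50. OOP would hit £1041.10 > £925, so the cap limits the member to £925 − £850.60 = £74.40.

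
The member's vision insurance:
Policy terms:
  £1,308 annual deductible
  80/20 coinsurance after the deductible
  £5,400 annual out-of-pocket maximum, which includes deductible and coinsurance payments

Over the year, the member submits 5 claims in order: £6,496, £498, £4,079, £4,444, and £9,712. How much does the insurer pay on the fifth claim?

£8,461.80

#1 (£6,496): deductible takes £1,308, £5,188 remains; coinsurance £5,188 × 20% = £1,037.60. Member owes £2,345.60 (running OOP £2,345.60). Insurer: £6,496 − £2,345.60 = £4,150.40.
#2 (£498): deductible met; 20% of £498 = £99.60. Member pays £99.60; OOP now £2,445.20. Plan pays £498 − £99.60 = £398.40.
#3 (£4,079): 20% coinsurance on £4,079 = £815.80. Member pays £815.80; OOP now £3,261. Insurer: £4,079 − £815.80 = £3,263.20.
#4 (£4,444): 20% coinsurance on £4,444 = £888.80. Member pays £888.80; OOP now £4,149.80. Plan pays £4,444 − £888.80 = £3,555.20.
#5 (£9,712): 20% coinsurance on £9,712 = £1,942.40. That would push OOP to £6,092.20, over the £5,400 cap, so member pays £5,400 − £4,149.80 = £1,250.20. Plan pays £9,712 − £1,250.20 = £8,461.80.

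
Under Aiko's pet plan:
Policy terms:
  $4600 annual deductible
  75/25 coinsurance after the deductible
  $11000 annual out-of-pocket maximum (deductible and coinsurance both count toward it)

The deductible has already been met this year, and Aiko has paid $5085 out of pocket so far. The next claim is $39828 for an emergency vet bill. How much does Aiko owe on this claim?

$5915

With the deductible met, the entire $39828 is subject to coinsurance.
Coinsurance: $39828 × 25% = $9957.
Year-to-date out-of-pocket would reach $5085 + $9957 = $15042, above the $11000 maximum, so the owner pays only $11000 − $5085 = $5915.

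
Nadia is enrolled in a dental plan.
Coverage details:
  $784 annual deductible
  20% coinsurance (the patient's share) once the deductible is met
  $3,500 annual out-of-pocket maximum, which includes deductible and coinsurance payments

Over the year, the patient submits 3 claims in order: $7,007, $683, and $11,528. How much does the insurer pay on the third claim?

Claim 1 — $7,007: $784 finishes the deductible; $6,223 goes to coinsurance; coinsurance $6,223 × 20% = $1,244.60. Patient owes $2,028.60 (running OOP $2,028.60). Plan pays $7,007 − $2,028.60 = $4,978.40.
Claim 2 — $683: deductible met; 20% of $683 = $136.60. Patient owes $136.60 (running OOP $2,165.20). Plan pays $683 − $136.60 = $546.40.
Claim 3 — $11,528: deductible met; 20% of $11,528 = $2,305.60. OOP would hit $4,470.80 > $3,500, so the cap limits the patient to $3,500 − $2,165.20 = $1,334.80. Plan pays $11,528 − $1,334.80 = $10,193.20.

$10,193.20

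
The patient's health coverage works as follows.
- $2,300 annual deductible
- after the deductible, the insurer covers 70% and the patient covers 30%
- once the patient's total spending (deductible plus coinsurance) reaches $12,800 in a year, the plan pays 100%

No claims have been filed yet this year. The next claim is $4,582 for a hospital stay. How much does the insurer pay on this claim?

The full $2,300 deductible is still open; $2,300 of this bill applies to it.
That leaves $4,582 − $2,300 = $2,282 for coinsurance.
Patient's 30% share of $2,282 is $684.60.
That puts the patient's cost at $2,300 + $684.60 = $2,984.60 before any cap.
Cumulative spending $0 + $2,984.60 = $2,984.60 stays under the $12,800 maximum.
The insurer covers the remainder: $4,582 − $2,984.60 = $1,597.40.

$1,597.40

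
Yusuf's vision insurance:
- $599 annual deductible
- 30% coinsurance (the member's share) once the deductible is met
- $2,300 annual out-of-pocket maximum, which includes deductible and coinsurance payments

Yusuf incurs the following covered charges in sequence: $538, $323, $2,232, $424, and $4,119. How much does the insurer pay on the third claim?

$1,562.40

#1 ($538): entire amount goes to the deductible. Member pays $538; OOP now $538. Insurer: $538 − $538 = $0.
#2 ($323): $61 to deductible, leaving $262; 30% of $262 = $78.60. Cost to member: $139.60. OOP to date $677.60. Insurer: $323 − $139.60 = $183.40.
#3 ($2,232): deductible met; 30% of $2,232 = $669.60. Cost to member: $669.60. OOP to date $1,347.20. Insurer: $2,232 − $669.60 = $1,562.40.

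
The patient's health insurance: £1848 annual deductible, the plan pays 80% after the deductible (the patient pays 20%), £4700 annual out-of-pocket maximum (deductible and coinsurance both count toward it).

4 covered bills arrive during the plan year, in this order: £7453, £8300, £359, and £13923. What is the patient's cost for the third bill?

£71

#1 (£7453): deductible takes £1848, £5605 remains; 20% of £5605 = £1121. Cost to patient: £2969. OOP to date £2969.
#2 (£8300): deductible met; 20% of £8300 = £1660. Cost to patient: £1660. OOP to date £4629.
#3 (£359): deductible met; 20% of £359 = £71.80. Adding that to £4629 gives £4700.80, past the £4700 cap; patient pays only £4700 − £4629 = £71.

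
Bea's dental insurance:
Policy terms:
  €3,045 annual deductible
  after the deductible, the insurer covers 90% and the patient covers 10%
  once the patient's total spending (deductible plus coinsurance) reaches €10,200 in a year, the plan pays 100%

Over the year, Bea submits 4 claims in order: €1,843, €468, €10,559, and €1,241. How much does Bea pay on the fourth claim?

Claim 1 (€1,843): entire amount goes to the deductible. Cost to patient: €1,843. OOP to date €1,843.
Claim 2 (€468): all of it applies to the deductible. Patient owes €468 (running OOP €2,311).
Claim 3 (€10,559): €734 finishes the deductible; €9,825 goes to coinsurance; coinsurance €9,825 × 10% = €982.50. Patient owes €1,716.50 (running OOP €4,027.50).
Claim 4 (€1,241): 10% coinsurance on €1,241 = €124.10. Patient owes €124.10 (running OOP €4,151.60).

€124.10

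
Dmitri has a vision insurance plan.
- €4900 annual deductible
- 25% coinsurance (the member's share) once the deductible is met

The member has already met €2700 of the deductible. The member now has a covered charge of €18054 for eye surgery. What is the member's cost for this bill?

€2700 of the €4900 deductible is already met, leaving €2200.
After the €2200 deductible portion, €18054 − €2200 = €15854 is subject to coinsurance.
25% of €15854 = €3963.50 falls to the member.
So the member owes €2200 + €3963.50 = €6163.50.

€6163.50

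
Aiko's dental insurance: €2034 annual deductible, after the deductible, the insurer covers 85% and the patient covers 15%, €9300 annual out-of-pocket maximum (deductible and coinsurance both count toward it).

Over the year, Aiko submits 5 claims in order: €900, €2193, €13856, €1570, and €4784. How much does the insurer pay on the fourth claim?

Claim 1 — €900: entire amount goes to the deductible. Patient owes €900 (running OOP €900). Plan pays €900 − €900 = €0.
Claim 2 — €2193: €1134 finishes the deductible; €1059 goes to coinsurance; coinsurance €1059 × 15% = €158.85. Patient owes €1292.85 (running OOP €2192.85). Plan pays €2193 − €1292.85 = €900.15.
Claim 3 — €13856: 15% coinsurance on €13856 = €2078.40. Cost to patient: €2078.40. OOP to date €4271.25. Insurer: €13856 − €2078.40 = €11777.60.
Claim 4 — €1570: 15% coinsurance on €1570 = €235.50. Patient owes €235.50 (running OOP €4506.75). Plan pays €1570 − €235.50 = €1334.50.

€1334.50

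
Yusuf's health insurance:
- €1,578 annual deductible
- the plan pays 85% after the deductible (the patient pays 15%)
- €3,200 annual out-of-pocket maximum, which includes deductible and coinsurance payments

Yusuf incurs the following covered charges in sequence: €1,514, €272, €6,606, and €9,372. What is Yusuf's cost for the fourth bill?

€599.90

Claim 1 — €1,514: fully absorbed by the deductible. Patient owes €1,514 (running OOP €1,514).
Claim 2 — €272: €64 finishes the deductible; €208 goes to coinsurance; patient's 15% is €31.20. Patient owes €95.20 (running OOP €1,609.20).
Claim 3 — €6,606: deductible met; 15% of €6,606 = €990.90. Patient owes €990.90 (running OOP €2,600.10).
Claim 4 — €9,372: deductible met; 15% of €9,372 = €1,405.80. That would push OOP to €4,005.90, over the €3,200 cap, so patient pays €3,200 − €2,600.10 = €599.90.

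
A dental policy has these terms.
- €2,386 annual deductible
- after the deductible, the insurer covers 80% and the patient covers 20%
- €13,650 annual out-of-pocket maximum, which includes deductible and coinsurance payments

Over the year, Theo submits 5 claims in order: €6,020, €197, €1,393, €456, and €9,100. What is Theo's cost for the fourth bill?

Claim 1 — €6,020: deductible takes €2,386, €3,634 remains; patient's 20% is €726.80. Cost to patient: €3,112.80. OOP to date €3,112.80.
Claim 2 — €197: deductible met; 20% of €197 = €39.40. Cost to patient: €39.40. OOP to date €3,152.20.
Claim 3 — €1,393: deductible met; 20% of €1,393 = €278.60. Cost to patient: €278.60. OOP to date €3,430.80.
Claim 4 — €456: deductible met; 20% of €456 = €91.20. Cost to patient: €91.20. OOP to date €3,522.

€91.20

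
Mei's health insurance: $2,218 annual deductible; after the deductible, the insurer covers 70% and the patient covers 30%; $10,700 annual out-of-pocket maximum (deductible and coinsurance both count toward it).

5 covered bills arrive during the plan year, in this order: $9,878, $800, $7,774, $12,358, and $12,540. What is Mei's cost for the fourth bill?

$3,611.80

Claim 1 — $9,878: $2,218 finishes the deductible; $7,660 goes to coinsurance; coinsurance $7,660 × 30% = $2,298. Cost to patient: $4,516. OOP to date $4,516.
Claim 2 — $800: deductible already satisfied, so patient's share is 30% × $800 = $240. Patient pays $240; OOP now $4,756.
Claim 3 — $7,774: deductible already satisfied, so patient's share is 30% × $7,774 = $2,332.20. Cost to patient: $2,332.20. OOP to date $7,088.20.
Claim 4 — $12,358: deductible met; 30% of $12,358 = $3,707.40. Adding that to $7,088.20 gives $10,795.60, past the $10,700 cap; patient pays only $10,700 − $7,088.20 = $3,611.80.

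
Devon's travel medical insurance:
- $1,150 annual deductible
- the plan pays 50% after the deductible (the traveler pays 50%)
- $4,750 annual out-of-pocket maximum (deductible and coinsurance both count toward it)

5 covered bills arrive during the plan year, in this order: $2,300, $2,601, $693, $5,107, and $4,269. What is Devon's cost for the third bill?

Claim 1 ($2,300): $1,150 finishes the deductible; $1,150 goes to coinsurance; traveler's 50% is $575. Traveler owes $1,725 (running OOP $1,725).
Claim 2 ($2,601): deductible already satisfied, so traveler's share is 50% × $2,601 = $1,300.50. Traveler owes $1,300.50 (running OOP $3,025.50).
Claim 3 ($693): 50% coinsurance on $693 = $346.50. Cost to traveler: $346.50. OOP to date $3,372.

$346.50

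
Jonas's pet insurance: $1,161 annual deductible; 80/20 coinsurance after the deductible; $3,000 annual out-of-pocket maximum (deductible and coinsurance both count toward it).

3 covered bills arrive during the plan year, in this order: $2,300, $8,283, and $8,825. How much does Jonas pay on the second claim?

$1,611.20

#1 ($2,300): $1,161 to deductible, leaving $1,139; 20% of $1,139 = $227.80. Cost to owner: $1,388.80. OOP to date $1,388.80.
#2 ($8,283): 20% coinsurance on $8,283 = $1,656.60. That would push OOP to $3,045.40, over the $3,000 cap, so owner pays $3,000 − $1,388.80 = $1,611.20.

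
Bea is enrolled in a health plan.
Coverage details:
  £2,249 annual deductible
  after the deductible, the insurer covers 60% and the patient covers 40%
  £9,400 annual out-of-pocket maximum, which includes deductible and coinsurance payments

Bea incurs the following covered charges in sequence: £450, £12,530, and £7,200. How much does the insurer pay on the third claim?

Claim 1 — £450: all of it applies to the deductible. Patient pays £450; OOP now £450. Plan pays £450 − £450 = £0.
Claim 2 — £12,530: £1,799 finishes the deductible; £10,731 goes to coinsurance; coinsurance £10,731 × 40% = £4,292.40. Patient owes £6,091.40 (running OOP £6,541.40). Insurer: £12,530 − £6,091.40 = £6,438.60.
Claim 3 — £7,200: 40% coinsurance on £7,200 = £2,880. OOP would hit £9,421.40 > £9,400, so the cap limits the patient to £9,400 − £6,541.40 = £2,858.60. Plan pays £7,200 − £2,858.60 = £4,341.40.

£4,341.40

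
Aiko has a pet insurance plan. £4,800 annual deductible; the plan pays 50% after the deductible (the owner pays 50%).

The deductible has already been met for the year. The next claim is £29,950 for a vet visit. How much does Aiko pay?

With the deductible met, the entire £29,950 is subject to coinsurance.
Owner's 50% share of £29,950 is £14,975.

£14,975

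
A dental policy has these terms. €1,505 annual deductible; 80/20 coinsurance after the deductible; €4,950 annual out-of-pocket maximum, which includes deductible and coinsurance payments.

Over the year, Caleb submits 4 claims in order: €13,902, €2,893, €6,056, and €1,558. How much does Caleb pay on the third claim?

Bill 1, €13,902: €1,505 finishes the deductible; €12,397 goes to coinsurance; coinsurance €12,397 × 20% = €2,479.40. Cost to patient: €3,984.40. OOP to date €3,984.40.
Bill 2, €2,893: deductible met; 20% of €2,893 = €578.60. Cost to patient: €578.60. OOP to date €4,563.
Bill 3, €6,056: 20% coinsurance on €6,056 = €1,211.20. That would push OOP to €5,774.20, over the €4,950 cap, so patient pays €4,950 − €4,563 = €387.

€387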